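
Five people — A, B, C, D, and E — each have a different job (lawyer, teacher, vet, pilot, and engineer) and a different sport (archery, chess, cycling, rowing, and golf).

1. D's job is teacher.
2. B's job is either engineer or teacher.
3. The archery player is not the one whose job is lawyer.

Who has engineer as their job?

Clue 1 rules out D for the one with job engineer.
With clues 1–2, A, C, and E are impossible for the one with job engineer.
That leaves B.

B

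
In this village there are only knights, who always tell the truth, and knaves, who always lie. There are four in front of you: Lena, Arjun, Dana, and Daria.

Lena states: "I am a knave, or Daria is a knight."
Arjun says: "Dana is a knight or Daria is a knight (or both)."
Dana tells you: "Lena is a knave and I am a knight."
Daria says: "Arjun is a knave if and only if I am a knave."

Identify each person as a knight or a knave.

Consider Lena. Suppose Lena is a knave.
Then Lena's own statement would have to be false, but it can't be — contradiction.
So Lena is a knight.
With that fixed, Dana's statement is false, so Dana is a knave.
Consider Arjun. Suppose Arjun is a knave.
Then whichever role Daria has, Daria's statement has the wrong truth value — contradiction.
So Arjun is a knight.
Consider Daria. Suppose Daria is a knave.
Then Lena's statement comes out false, contradicting Lena being a knight.
So Daria is a knight.

Lena: knight, Arjun: knight, Dana: knave, Daria: knight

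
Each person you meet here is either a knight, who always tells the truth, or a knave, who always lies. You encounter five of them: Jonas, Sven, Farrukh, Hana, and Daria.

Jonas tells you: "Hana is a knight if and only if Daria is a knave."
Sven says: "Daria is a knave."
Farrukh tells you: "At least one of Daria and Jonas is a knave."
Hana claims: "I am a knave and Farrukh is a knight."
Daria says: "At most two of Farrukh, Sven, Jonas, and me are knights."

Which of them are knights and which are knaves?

Consider Jonas. Suppose Jonas is a knave.
Then no assignment of the remaining roles makes every statement match its speaker's type — contradiction.
So Jonas is a knight.
Consider Sven. Suppose Sven is a knight.
Then no assignment of the remaining roles makes every statement match its speaker's type — contradiction.
So Sven is a knave.
Consider Farrukh. Suppose Farrukh is a knight.
Then whichever role Hana has, Hana's statement has the wrong truth value — contradiction.
So Farrukh is a knave.
With that fixed, Hana's statement is false, so Hana is a knave.
With that fixed, Daria's statement is true, so Daria is a knight.

Jonas: knight, Sven: knave, Farrukh: knave, Hana: knave, Daria: knight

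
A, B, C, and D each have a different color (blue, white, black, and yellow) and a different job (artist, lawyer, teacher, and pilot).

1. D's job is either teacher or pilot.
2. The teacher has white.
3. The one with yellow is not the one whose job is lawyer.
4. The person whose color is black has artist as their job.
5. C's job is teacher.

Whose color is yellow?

D

With clues 1–5, A, B, and C are impossible for the one with color yellow.
That leaves D.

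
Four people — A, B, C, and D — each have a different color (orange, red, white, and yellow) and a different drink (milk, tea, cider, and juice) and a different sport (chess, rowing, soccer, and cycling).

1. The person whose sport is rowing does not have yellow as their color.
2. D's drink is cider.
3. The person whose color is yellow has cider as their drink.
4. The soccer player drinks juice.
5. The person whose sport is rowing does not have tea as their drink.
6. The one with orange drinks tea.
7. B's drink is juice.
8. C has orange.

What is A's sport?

rowing

With clues 1–7, soccer is impossible for A's sport.
With clues 1–8, chess and cycling are impossible for A's sport.
That leaves rowing.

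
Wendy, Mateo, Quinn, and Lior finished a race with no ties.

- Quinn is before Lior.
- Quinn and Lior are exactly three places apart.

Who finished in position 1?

With clue 1, Lior is ruled out for place 1.
With clues 1–2, Mateo and Wendy are ruled out for place 1.
So place 1 is Quinn.

Quinn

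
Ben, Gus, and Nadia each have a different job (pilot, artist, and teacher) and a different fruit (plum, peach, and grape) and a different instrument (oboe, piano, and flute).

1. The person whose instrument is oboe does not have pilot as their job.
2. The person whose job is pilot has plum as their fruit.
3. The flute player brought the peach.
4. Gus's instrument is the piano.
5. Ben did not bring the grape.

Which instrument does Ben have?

flute

With clues 1–4, piano is impossible for Ben's instrument.
With clues 1–5, oboe is impossible for Ben's instrument.
That leaves flute.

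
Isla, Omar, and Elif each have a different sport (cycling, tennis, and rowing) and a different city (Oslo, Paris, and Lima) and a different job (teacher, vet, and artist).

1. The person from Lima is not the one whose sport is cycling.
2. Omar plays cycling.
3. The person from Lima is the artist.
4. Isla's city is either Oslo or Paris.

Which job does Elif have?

With clues 1–4, teacher and vet are impossible for Elif's job.
That leaves artist.

artist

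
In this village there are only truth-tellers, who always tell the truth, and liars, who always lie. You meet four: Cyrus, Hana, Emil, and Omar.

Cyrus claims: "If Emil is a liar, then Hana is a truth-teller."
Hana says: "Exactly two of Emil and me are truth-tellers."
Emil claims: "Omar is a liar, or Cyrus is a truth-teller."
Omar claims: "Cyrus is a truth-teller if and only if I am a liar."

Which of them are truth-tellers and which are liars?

Consider Cyrus. Suppose Cyrus is a truth-teller.
Then whichever role Omar has, Omar's statement has the wrong truth value — contradiction.
So Cyrus is a liar.
Consider Hana. Suppose Hana is a truth-teller.
Then Cyrus's statement comes out true, contradicting Cyrus being a liar.
So Hana is a liar.
Consider Emil. Suppose Emil is a truth-teller.
Then Cyrus's statement comes out true, contradicting Cyrus being a liar.
So Emil is a liar.
Consider Omar. Suppose Omar is a liar.
Then Emil's statement comes out true, contradicting Emil being a liar.
So Omar is a truth-teller.

Cyrus: liar, Hana: liar, Emil: liar, Omar: truth-teller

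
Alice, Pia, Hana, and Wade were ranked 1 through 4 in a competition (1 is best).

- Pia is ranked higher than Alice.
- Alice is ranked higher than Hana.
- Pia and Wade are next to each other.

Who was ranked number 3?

With clues 1–2, Pia is ruled out for rank 3.
With clues 1–3, Hana and Wade are ruled out for rank 3.
So rank 3 is Alice.

Alice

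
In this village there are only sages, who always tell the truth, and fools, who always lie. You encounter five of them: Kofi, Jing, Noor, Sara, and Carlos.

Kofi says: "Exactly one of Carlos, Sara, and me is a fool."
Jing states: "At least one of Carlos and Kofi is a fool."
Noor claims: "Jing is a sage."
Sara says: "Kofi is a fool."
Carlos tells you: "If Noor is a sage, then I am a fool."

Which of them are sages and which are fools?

Kofi: sage, Jing: fool, Noor: fool, Sara: fool, Carlos: sage

Consider Kofi. Suppose Kofi is a fool.
Then no assignment of the remaining roles makes every statement match its speaker's type — contradiction.
So Kofi is a sage.
With that fixed, Sara's statement is false, so Sara is a fool.
Consider Jing. Suppose Jing is a sage.
Then no assignment of the remaining roles makes every statement match its speaker's type — contradiction.
So Jing is a fool.
With that fixed, Noor's statement is false, so Noor is a fool.
With that fixed, Carlos's statement is true, so Carlos is a sage.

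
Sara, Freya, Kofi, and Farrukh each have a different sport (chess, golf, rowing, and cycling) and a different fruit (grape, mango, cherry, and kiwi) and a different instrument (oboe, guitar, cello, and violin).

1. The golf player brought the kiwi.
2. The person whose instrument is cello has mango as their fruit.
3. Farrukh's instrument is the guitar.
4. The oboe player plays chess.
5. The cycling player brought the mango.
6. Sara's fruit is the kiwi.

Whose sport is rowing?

Farrukh

With clues 1–6, Freya, Kofi, and Sara are impossible for the one with sport rowing.
That leaves Farrukh.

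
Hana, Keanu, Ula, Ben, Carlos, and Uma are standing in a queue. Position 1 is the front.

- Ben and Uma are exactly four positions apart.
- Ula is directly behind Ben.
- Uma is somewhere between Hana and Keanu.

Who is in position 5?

Uma

With clues 1–2, Ula is ruled out for position 5.
With clues 1–3, Ben, Carlos, Hana, and Keanu are ruled out for position 5.
So position 5 is Uma.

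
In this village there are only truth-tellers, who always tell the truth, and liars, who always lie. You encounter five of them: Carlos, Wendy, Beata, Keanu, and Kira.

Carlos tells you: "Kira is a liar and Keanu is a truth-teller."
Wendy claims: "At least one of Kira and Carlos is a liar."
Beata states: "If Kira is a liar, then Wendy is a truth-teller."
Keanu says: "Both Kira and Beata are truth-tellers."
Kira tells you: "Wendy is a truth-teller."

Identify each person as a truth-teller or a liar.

Carlos: liar, Wendy: truth-teller, Beata: truth-teller, Keanu: truth-teller, Kira: truth-teller

Consider Carlos. Suppose Carlos is a truth-teller.
Then no assignment of the remaining roles makes every statement match its speaker's type — contradiction.
So Carlos is a liar.
With that fixed, Wendy's statement is true, so Wendy is a truth-teller.
With that fixed, Beata's statement is true, so Beata is a truth-teller.
With that fixed, Kira's statement is true, so Kira is a truth-teller.
With that fixed, Keanu's statement is true, so Keanu is a truth-teller.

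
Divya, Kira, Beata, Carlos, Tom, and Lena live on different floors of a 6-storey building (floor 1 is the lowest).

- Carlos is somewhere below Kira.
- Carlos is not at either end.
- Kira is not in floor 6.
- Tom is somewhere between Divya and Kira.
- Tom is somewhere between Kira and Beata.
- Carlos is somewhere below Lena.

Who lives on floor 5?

Kira

With clues 1–3, Carlos is ruled out for floor 5.
With clues 1–5, Lena and Tom are ruled out for floor 5.
With clues 1–6, Beata and Divya are ruled out for floor 5.
So floor 5 is Kira.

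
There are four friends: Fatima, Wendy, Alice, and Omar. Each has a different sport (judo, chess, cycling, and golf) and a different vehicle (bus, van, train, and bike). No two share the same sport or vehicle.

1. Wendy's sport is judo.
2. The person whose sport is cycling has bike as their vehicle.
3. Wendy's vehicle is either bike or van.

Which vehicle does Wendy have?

With clues 1–2, bike is impossible for Wendy's vehicle.
With clues 1–3, bus and train are impossible for Wendy's vehicle.
That leaves van.

van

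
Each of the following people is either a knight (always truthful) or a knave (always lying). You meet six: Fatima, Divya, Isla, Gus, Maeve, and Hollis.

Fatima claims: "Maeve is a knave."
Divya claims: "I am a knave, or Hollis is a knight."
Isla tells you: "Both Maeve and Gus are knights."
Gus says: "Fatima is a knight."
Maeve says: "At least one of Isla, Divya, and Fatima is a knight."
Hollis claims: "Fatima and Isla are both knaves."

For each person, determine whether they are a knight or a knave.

Fatima: knave, Divya: knight, Isla: knave, Gus: knave, Maeve: knight, Hollis: knight

Consider Fatima. Suppose Fatima is a knight.
Then no assignment of the remaining roles makes every statement match its speaker's type — contradiction.
So Fatima is a knave.
With that fixed, Gus's statement is false, so Gus is a knave.
With that fixed, Isla's statement is false, so Isla is a knave.
With that fixed, Hollis's statement is true, so Hollis is a knight.
With that fixed, Divya's statement is true, so Divya is a knight.
With that fixed, Maeve's statement is true, so Maeve is a knight.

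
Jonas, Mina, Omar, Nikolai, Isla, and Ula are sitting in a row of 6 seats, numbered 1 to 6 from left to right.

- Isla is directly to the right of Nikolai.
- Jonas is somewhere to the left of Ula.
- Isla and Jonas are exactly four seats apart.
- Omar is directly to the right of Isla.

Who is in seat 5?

Isla

With clues 1–3, Jonas, Mina, Omar, and Ula are ruled out for seat 5.
With clues 1–4, Nikolai is ruled out for seat 5.
So seat 5 is Isla.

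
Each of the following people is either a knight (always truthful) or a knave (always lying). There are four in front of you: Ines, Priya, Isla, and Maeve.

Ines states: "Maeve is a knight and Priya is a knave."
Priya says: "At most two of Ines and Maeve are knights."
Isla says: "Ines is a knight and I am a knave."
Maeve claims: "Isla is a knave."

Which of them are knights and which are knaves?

Ines: knave, Priya: knight, Isla: knave, Maeve: knight

Regardless of anyone's role, Priya's statement is true, so Priya is a knight.
With that fixed, Ines's statement is false, so Ines is a knave.
With that fixed, Isla's statement is false, so Isla is a knave.
With that fixed, Maeve's statement is true, so Maeve is a knight.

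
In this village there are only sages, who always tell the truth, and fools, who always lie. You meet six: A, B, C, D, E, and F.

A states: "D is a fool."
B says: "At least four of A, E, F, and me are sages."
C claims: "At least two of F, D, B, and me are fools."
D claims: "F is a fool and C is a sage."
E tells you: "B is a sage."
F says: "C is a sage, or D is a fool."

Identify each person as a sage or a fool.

A: sage, B: fool, C: sage, D: fool, E: fool, F: sage

Consider A. Suppose A is a fool.
Then no assignment of the remaining roles makes every statement match its speaker's type — contradiction.
So A is a sage.
Consider B. Suppose B is a sage.
Then no assignment of the remaining roles makes every statement match its speaker's type — contradiction.
So B is a fool.
With that fixed, E's statement is false, so E is a fool.
Consider C. Suppose C is a fool.
Then C's own statement would have to be false, but it can't be — contradiction.
So C is a sage.
With that fixed, F's statement is true, so F is a sage.
With that fixed, D's statement is false, so D is a fool.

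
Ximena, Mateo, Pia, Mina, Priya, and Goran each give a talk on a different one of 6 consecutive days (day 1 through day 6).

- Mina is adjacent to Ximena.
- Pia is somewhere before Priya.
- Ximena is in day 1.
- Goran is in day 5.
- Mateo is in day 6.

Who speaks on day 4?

With clues 1–3, Mina and Ximena are ruled out for day 4.
With clues 1–4, Goran is ruled out for day 4.
With clues 1–5, Mateo and Pia are ruled out for day 4.
So day 4 is Priya.

Priya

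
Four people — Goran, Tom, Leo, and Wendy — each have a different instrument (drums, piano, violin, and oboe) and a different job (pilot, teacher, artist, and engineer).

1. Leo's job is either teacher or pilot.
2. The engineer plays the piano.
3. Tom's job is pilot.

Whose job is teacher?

Leo

With clues 1–3, Goran, Tom, and Wendy are impossible for the one with job teacher.
That leaves Leo.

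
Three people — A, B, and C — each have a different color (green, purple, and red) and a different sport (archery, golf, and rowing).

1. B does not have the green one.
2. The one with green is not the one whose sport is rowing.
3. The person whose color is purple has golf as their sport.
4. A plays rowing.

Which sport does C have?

archery

With clues 1–4, golf and rowing are impossible for C's sport.
That leaves archery.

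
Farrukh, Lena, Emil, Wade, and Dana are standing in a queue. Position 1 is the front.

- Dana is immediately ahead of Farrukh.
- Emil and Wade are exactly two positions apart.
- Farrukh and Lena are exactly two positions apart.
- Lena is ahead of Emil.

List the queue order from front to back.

Dana, Farrukh, Wade, Lena, Emil

From clue 1: Farrukh is in {2,3,4,5}.
From clues 1–2: Farrukh is in {2,5}.
From clues 1–3: Dana → position 1, Farrukh → position 2, Lena → position 4.
From clues 1–4: Wade → position 3, Emil → position 5.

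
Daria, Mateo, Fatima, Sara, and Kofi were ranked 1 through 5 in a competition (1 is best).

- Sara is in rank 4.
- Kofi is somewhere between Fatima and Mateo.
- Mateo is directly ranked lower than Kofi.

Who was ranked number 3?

With clue 1, Sara is ruled out for rank 3.
With clues 1–3, Daria, Fatima, and Kofi are ruled out for rank 3.
So rank 3 is Mateo.

Mateo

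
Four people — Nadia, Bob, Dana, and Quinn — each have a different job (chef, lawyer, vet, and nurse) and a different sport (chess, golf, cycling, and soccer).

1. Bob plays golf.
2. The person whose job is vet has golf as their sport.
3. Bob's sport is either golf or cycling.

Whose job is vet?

With clues 1–2, Dana, Nadia, and Quinn are impossible for the one with job vet.
That leaves Bob.

Bob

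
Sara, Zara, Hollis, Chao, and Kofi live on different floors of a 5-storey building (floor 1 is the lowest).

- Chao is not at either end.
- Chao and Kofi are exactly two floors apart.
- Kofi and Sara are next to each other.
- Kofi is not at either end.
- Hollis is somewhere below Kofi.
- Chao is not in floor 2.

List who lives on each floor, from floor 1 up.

Hollis, Kofi, Sara, Chao, Zara

From clue 1: Chao is in {2,3,4}.
From clues 1–4: Chao is in {2,4}.
From clues 1–5: Sara is in {3,5}.
From clues 1–6: Hollis → floor 1, Kofi → floor 2, Sara → floor 3, Chao → floor 4, Zara → floor 5.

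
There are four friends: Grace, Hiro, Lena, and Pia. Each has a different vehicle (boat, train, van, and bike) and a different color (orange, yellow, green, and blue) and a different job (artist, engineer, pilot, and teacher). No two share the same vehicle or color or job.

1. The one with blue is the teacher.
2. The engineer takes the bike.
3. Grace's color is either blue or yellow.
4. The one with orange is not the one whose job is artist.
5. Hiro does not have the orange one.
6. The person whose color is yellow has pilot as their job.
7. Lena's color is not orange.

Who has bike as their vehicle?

Pia

With clues 1–6, Grace and Hiro are impossible for the one with vehicle bike.
With clues 1–7, Lena is impossible for the one with vehicle bike.
That leaves Pia.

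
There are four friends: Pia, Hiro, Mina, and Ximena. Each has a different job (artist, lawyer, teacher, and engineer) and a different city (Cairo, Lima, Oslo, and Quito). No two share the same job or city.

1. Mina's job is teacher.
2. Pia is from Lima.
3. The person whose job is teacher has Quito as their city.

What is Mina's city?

With clues 1–2, Lima is impossible for Mina's city.
With clues 1–3, Cairo and Oslo are impossible for Mina's city.
That leaves Quito.

Quito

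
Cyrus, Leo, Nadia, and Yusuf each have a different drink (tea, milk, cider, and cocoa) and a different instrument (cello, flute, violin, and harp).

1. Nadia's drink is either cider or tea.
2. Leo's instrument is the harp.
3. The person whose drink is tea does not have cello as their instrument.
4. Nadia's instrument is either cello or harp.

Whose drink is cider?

With clues 1–4, Cyrus, Leo, and Yusuf are impossible for the one with drink cider.
That leaves Nadia.

Nadia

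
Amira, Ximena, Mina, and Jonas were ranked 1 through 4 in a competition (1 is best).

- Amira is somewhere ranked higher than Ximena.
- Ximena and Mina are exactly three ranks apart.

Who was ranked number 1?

With clue 1, Ximena is ruled out for rank 1.
With clues 1–2, Amira and Jonas are ruled out for rank 1.
So rank 1 is Mina.

Mina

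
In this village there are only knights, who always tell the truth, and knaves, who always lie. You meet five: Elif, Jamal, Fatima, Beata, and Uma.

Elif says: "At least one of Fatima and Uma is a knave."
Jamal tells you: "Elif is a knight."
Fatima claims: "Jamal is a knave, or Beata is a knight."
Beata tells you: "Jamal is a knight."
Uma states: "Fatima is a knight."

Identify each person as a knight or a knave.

Elif: knave, Jamal: knave, Fatima: knight, Beata: knave, Uma: knight

Consider Elif. Suppose Elif is a knight.
Then no assignment of the remaining roles makes every statement match its speaker's type — contradiction.
So Elif is a knave.
With that fixed, Jamal's statement is false, so Jamal is a knave.
With that fixed, Fatima's statement is true, so Fatima is a knight.
With that fixed, Beata's statement is false, so Beata is a knave.
With that fixed, Uma's statement is true, so Uma is a knight.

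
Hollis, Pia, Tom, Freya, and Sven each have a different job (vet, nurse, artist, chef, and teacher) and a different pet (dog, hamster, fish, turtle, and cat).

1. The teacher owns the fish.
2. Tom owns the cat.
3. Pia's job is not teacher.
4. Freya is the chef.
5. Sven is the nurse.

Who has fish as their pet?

With clues 1–2, Tom is impossible for the one with pet fish.
With clues 1–3, Pia is impossible for the one with pet fish.
With clues 1–4, Freya is impossible for the one with pet fish.
With clues 1–5, Sven is impossible for the one with pet fish.
That leaves Hollis.

Hollis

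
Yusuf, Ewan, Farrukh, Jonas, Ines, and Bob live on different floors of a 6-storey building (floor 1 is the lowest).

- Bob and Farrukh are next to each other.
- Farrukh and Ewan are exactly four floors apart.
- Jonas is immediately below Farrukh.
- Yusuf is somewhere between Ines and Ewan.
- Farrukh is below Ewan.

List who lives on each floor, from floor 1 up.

From clues 1–2: Ewan is in {1,2,5,6}.
From clues 1–3: Ewan is in {1,6}.
From clues 1–4: Yusuf is in {2,5}.
From clues 1–5: Jonas → floor 1, Farrukh → floor 2, Bob → floor 3, Ines → floor 4, Yusuf → floor 5, Ewan → floor 6.

Jonas, Farrukh, Bob, Ines, Yusuf, Ewan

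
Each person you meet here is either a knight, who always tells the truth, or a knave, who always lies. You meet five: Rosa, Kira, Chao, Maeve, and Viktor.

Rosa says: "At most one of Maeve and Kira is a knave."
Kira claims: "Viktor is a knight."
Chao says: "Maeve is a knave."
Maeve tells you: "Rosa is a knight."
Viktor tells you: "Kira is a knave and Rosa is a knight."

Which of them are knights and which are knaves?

Rosa: knave, Kira: knave, Chao: knight, Maeve: knave, Viktor: knave

Consider Rosa. Suppose Rosa is a knight.
Then no assignment of the remaining roles makes every statement match its speaker's type — contradiction.
So Rosa is a knave.
With that fixed, Maeve's statement is false, so Maeve is a knave.
With that fixed, Viktor's statement is false, so Viktor is a knave.
With that fixed, Kira's statement is false, so Kira is a knave.
With that fixed, Chao's statement is true, so Chao is a knight.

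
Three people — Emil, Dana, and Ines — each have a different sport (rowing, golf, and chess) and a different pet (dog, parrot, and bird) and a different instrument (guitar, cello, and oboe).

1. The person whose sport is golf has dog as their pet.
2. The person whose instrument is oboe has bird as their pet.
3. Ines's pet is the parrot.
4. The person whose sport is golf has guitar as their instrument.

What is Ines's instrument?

cello

With clues 1–3, oboe is impossible for Ines's instrument.
With clues 1–4, guitar is impossible for Ines's instrument.
That leaves cello.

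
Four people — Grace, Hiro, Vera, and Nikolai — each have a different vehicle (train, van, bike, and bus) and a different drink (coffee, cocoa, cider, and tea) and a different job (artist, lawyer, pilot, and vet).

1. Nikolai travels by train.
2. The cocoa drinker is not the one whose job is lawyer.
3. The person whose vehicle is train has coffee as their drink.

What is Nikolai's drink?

coffee

With clues 1–3, cider, cocoa, and tea are impossible for Nikolai's drink.
That leaves coffee.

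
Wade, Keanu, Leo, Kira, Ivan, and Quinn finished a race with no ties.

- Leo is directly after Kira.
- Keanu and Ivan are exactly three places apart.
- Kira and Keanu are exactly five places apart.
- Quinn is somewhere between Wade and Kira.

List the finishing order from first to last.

From clue 1: Leo is in {2,3,4,5,6}.
From clues 1–3: Kira → place 1, Leo → place 2, Ivan → place 3, Keanu → place 6.
From clues 1–4: Quinn → place 4, Wade → place 5.

Kira, Leo, Ivan, Quinn, Wade, Keanu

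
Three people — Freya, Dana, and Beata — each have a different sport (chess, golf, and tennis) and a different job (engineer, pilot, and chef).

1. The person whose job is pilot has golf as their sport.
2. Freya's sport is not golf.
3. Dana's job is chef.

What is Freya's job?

With clues 1–2, pilot is impossible for Freya's job.
With clues 1–3, chef is impossible for Freya's job.
That leaves engineer.

engineer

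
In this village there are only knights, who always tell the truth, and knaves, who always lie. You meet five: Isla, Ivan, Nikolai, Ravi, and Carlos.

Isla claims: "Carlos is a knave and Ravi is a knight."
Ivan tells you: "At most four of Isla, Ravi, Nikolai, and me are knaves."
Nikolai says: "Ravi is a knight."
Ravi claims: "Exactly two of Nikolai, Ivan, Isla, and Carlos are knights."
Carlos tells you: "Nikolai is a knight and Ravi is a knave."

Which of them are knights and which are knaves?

Isla: knave, Ivan: knight, Nikolai: knave, Ravi: knave, Carlos: knave

Regardless of anyone's role, Ivan's statement is true, so Ivan is a knight.
Consider Isla. Suppose Isla is a knight.
Then no assignment of the remaining roles makes every statement match its speaker's type — contradiction.
So Isla is a knave.
Consider Nikolai. Suppose Nikolai is a knight.
Then no assignment of the remaining roles makes every statement match its speaker's type — contradiction.
So Nikolai is a knave.
With that fixed, Carlos's statement is false, so Carlos is a knave.
With that fixed, Ravi's statement is false, so Ravi is a knave.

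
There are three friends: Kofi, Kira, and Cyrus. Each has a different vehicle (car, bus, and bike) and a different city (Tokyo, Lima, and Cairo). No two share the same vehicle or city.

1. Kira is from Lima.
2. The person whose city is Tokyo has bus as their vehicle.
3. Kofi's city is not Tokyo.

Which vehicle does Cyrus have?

With clues 1–3, bike and car are impossible for Cyrus's vehicle.
That leaves bus.

bus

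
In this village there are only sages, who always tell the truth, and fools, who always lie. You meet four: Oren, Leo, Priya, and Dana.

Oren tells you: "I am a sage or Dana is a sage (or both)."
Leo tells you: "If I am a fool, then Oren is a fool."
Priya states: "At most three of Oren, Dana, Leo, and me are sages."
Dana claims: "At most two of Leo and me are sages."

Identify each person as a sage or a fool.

Regardless of anyone's role, Dana's statement is true, so Dana is a sage.
With that fixed, Oren's statement is true, so Oren is a sage.
Consider Leo. Suppose Leo is a sage.
Then whichever role Priya has, Priya's statement has the wrong truth value — contradiction.
So Leo is a fool.
With that fixed, Priya's statement is true, so Priya is a sage.

Oren: sage, Leo: fool, Priya: sage, Dana: sage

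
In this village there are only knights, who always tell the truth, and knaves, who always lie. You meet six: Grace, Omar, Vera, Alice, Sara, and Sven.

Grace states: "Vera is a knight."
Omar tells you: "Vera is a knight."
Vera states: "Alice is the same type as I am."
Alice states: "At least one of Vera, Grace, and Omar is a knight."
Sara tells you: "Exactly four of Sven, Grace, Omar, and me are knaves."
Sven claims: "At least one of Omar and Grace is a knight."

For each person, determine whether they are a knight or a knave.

Consider Grace. Suppose Grace is a knave.
Then no assignment of the remaining roles makes every statement match its speaker's type — contradiction.
So Grace is a knight.
With that fixed, Alice's statement is true, so Alice is a knight.
With that fixed, Sara's statement is false, so Sara is a knave.
With that fixed, Sven's statement is true, so Sven is a knight.
Consider Omar. Suppose Omar is a knave.
Then no assignment of the remaining roles makes every statement match its speaker's type — contradiction.
So Omar is a knight.
Consider Vera. Suppose Vera is a knave.
Then Grace's statement comes out false, contradicting Grace being a knight.
So Vera is a knight.

Grace: knight, Omar: knight, Vera: knight, Alice: knight, Sara: knave, Sven: knight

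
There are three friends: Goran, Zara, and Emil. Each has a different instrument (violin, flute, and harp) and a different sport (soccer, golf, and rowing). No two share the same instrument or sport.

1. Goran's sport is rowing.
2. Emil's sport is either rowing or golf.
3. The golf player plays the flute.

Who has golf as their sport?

Clue 1 rules out Goran for the one with sport golf.
With clues 1–2, Zara is impossible for the one with sport golf.
That leaves Emil.

Emil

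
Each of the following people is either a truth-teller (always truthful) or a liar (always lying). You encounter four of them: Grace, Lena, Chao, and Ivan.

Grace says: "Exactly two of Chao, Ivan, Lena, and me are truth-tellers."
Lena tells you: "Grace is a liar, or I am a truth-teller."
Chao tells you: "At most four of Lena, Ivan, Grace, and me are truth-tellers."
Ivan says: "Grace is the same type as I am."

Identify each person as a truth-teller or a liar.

Regardless of anyone's role, Chao's statement is true, so Chao is a truth-teller.
Consider Grace. Suppose Grace is a liar.
Then whichever role Ivan has, Ivan's statement has the wrong truth value — contradiction.
So Grace is a truth-teller.
Consider Lena. Suppose Lena is a truth-teller.
Then Grace's statement comes out false, contradicting Grace being a truth-teller.
So Lena is a liar.
Consider Ivan. Suppose Ivan is a truth-teller.
Then Grace's statement comes out false, contradicting Grace being a truth-teller.
So Ivan is a liar.

Grace: truth-teller, Lena: liar, Chao: truth-teller, Ivan: liar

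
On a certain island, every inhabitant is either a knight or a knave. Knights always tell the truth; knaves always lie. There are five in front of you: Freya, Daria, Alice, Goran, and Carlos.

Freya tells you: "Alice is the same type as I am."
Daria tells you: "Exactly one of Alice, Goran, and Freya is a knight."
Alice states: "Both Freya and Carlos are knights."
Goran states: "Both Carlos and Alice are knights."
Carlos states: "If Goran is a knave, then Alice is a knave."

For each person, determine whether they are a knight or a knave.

Consider Freya. Suppose Freya is a knave.
Then no assignment of the remaining roles makes every statement match its speaker's type — contradiction.
So Freya is a knight.
Consider Daria. Suppose Daria is a knight.
Then no assignment of the remaining roles makes every statement match its speaker's type — contradiction.
So Daria is a knave.
Consider Alice. Suppose Alice is a knave.
Then Freya's statement comes out false, contradicting Freya being a knight.
So Alice is a knight.
Consider Goran. Suppose Goran is a knave.
Then no assignment of the remaining roles makes every statement match its speaker's type — contradiction.
So Goran is a knight.
With that fixed, Carlos's statement is true, so Carlos is a knight.

Freya: knight, Daria: knave, Alice: knight, Goran: knight, Carlos: knight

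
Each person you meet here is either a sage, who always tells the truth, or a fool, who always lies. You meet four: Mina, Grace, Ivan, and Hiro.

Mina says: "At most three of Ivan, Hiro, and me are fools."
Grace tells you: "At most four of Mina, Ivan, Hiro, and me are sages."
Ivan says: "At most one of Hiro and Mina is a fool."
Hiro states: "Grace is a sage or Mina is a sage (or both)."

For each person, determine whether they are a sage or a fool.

Mina: sage, Grace: sage, Ivan: sage, Hiro: sage

Regardless of anyone's role, Mina's statement is true, so Mina is a sage.
With that fixed, Grace's statement is true, so Grace is a sage.
With that fixed, Ivan's statement is true, so Ivan is a sage.
With that fixed, Hiro's statement is true, so Hiro is a sage.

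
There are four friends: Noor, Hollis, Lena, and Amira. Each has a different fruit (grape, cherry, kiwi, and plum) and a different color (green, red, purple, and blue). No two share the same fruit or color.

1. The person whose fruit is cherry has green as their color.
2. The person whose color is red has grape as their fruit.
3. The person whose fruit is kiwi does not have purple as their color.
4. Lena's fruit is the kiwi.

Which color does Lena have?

With clues 1–4, green, purple, and red are impossible for Lena's color.
That leaves blue.

blue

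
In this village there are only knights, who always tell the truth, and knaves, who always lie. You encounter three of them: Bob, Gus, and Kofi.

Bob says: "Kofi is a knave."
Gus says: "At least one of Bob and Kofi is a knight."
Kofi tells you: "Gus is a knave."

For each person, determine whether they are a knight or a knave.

Bob: knight, Gus: knight, Kofi: knave

Consider Bob. Suppose Bob is a knave.
Then no assignment of the remaining roles makes every statement match its speaker's type — contradiction.
So Bob is a knight.
With that fixed, Gus's statement is true, so Gus is a knight.
With that fixed, Kofi's statement is false, so Kofi is a knave.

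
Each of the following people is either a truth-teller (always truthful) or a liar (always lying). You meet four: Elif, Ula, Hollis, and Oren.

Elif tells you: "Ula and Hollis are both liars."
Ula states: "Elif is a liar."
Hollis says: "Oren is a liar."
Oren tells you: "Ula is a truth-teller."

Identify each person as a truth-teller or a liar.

Elif: liar, Ula: truth-teller, Hollis: liar, Oren: truth-teller

Consider Elif. Suppose Elif is a truth-teller.
Then no assignment of the remaining roles makes every statement match its speaker's type — contradiction.
So Elif is a liar.
With that fixed, Ula's statement is true, so Ula is a truth-teller.
With that fixed, Oren's statement is true, so Oren is a truth-teller.
With that fixed, Hollis's statement is false, so Hollis is a liar.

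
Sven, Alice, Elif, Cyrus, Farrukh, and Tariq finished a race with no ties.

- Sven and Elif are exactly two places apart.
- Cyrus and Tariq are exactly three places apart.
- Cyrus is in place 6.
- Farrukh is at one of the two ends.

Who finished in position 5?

With clues 1–3, Cyrus, Elif, Sven, and Tariq are ruled out for place 5.
With clues 1–4, Farrukh is ruled out for place 5.
So place 5 is Alice.

Alice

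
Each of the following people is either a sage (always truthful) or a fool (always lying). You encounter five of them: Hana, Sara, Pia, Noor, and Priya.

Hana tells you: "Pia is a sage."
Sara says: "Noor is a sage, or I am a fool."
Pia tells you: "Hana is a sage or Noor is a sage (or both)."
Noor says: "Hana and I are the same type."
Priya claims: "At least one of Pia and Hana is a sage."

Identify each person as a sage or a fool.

Hana: sage, Sara: sage, Pia: sage, Noor: sage, Priya: sage

Consider Hana. Suppose Hana is a fool.
Then whichever role Noor has, Noor's statement has the wrong truth value — contradiction.
So Hana is a sage.
With that fixed, Pia's statement is true, so Pia is a sage.
With that fixed, Priya's statement is true, so Priya is a sage.
Consider Sara. Suppose Sara is a fool.
Then Sara's own statement would have to be false, but it can't be — contradiction.
So Sara is a sage.
Consider Noor. Suppose Noor is a fool.
Then Sara's statement comes out false, contradicting Sara being a sage.
So Noor is a sage.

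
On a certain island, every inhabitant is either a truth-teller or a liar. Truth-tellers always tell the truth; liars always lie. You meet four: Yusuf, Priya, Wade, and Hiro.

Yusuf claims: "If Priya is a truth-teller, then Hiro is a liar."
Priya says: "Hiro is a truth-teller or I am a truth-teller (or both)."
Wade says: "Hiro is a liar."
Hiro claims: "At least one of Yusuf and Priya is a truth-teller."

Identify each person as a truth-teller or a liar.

Yusuf: liar, Priya: truth-teller, Wade: liar, Hiro: truth-teller

Consider Yusuf. Suppose Yusuf is a truth-teller.
Then no assignment of the remaining roles makes every statement match its speaker's type — contradiction.
So Yusuf is a liar.
Consider Priya. Suppose Priya is a liar.
Then Yusuf's statement comes out true, contradicting Yusuf being a liar.
So Priya is a truth-teller.
With that fixed, Hiro's statement is true, so Hiro is a truth-teller.
With that fixed, Wade's statement is false, so Wade is a liar.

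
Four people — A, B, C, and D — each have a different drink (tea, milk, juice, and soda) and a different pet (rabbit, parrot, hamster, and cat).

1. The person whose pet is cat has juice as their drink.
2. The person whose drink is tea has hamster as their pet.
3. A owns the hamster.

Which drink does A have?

tea

With clues 1–3, juice, milk, and soda are impossible for A's drink.
That leaves tea.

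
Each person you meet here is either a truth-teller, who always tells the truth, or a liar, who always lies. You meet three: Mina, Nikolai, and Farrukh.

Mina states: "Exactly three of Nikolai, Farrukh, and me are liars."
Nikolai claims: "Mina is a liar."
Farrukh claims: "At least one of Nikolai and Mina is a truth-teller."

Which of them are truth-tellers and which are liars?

Mina: liar, Nikolai: truth-teller, Farrukh: truth-teller

Consider Mina. Suppose Mina is a truth-teller.
Then Mina's own statement would have to be true, but it can't be — contradiction.
So Mina is a liar.
With that fixed, Nikolai's statement is true, so Nikolai is a truth-teller.
With that fixed, Farrukh's statement is true, so Farrukh is a truth-teller.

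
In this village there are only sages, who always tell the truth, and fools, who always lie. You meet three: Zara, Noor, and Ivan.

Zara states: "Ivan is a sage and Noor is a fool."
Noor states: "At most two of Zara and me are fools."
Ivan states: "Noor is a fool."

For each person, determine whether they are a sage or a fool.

Zara: fool, Noor: sage, Ivan: fool

Regardless of anyone's role, Noor's statement is true, so Noor is a sage.
With that fixed, Ivan's statement is false, so Ivan is a fool.
With that fixed, Zara's statement is false, so Zara is a fool.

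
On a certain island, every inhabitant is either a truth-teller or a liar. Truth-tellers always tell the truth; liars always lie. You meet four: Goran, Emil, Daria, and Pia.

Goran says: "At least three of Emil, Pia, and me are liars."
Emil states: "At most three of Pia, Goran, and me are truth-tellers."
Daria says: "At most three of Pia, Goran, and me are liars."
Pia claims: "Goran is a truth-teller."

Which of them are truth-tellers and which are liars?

Regardless of anyone's role, Emil's statement is true, so Emil is a truth-teller.
With that fixed, Daria's statement is true, so Daria is a truth-teller.
With that fixed, Goran's statement is false, so Goran is a liar.
With that fixed, Pia's statement is false, so Pia is a liar.

Goran: liar, Emil: truth-teller, Daria: truth-teller, Pia: liar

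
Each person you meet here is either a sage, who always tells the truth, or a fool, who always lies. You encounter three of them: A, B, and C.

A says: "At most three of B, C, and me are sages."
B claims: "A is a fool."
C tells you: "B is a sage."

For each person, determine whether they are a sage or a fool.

A: sage, B: fool, C: fool

Regardless of anyone's role, A's statement is true, so A is a sage.
With that fixed, B's statement is false, so B is a fool.
With that fixed, C's statement is false, so C is a fool.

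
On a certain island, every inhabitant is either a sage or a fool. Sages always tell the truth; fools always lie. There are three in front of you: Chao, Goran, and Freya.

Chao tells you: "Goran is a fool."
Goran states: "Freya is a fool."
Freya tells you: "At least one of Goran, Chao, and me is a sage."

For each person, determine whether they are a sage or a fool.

Consider Chao. Suppose Chao is a fool.
Then no assignment of the remaining roles makes every statement match its speaker's type — contradiction.
So Chao is a sage.
With that fixed, Freya's statement is true, so Freya is a sage.
With that fixed, Goran's statement is false, so Goran is a fool.

Chao: sage, Goran: fool, Freya: sage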